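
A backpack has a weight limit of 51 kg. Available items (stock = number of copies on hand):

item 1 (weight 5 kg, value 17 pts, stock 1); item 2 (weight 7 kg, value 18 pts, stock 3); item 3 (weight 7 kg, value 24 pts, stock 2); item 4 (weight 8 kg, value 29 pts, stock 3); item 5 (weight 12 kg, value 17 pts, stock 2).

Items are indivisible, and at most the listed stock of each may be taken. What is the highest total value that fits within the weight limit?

170 pts

Top feasible selections:
- 1×item 1 + 1×item 2 + 2×item 3 + 3×item 4: weight 50, value 170
- 1×item 1 + 2×item 2 + 1×item 3 + 3×item 4: weight 50, value 164
Best: 170 pts.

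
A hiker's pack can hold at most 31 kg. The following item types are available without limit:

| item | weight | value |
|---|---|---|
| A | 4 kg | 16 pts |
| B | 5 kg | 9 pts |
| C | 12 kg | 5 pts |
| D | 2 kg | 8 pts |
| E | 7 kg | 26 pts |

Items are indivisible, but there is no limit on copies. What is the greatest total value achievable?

122 pts

Best value-per-unit is A at 16/4; filling with it alone gives 7×16 = 112.
Optimal mix: 6×A + 1×E → weight 31, value 122.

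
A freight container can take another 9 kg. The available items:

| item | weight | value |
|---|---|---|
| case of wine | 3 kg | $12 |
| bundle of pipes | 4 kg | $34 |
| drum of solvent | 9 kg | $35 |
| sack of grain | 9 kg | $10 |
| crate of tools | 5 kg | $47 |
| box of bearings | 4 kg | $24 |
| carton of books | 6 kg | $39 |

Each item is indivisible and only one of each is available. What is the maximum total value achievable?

$81

This is a 0/1 knapsack; check combinations near the capacity.
- bundle of pipes+crate of tools: weight 4+5=9, value 34+47=81
- crate of tools+box of bearings: weight 5+4=9, value 47+24=71
- case of wine+crate of tools: weight 3+5=8, value 12+47=59
- bundle of pipes+box of bearings: weight 4+4=8, value 34+24=58
Best: $81.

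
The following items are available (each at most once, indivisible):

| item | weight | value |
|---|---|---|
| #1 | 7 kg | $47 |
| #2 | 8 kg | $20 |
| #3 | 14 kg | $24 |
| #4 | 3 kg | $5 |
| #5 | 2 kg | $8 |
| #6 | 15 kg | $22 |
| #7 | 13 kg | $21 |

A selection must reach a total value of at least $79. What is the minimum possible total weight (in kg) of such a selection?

Subsets with value ≥ 79, sorted by total weight:
- #1+#2+#4+#5: weight 20, value 80
- #1+#3+#5: weight 23, value 79
Minimum weight: 20 kg.

20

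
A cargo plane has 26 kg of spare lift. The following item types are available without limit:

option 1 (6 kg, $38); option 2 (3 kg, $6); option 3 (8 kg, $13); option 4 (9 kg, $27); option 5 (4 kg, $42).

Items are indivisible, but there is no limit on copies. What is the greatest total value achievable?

Best value-per-unit is option 5 at 42/4, and filling with it alone uses weight 6×4=24. No mix of the others beats 6×42 = 252.

$252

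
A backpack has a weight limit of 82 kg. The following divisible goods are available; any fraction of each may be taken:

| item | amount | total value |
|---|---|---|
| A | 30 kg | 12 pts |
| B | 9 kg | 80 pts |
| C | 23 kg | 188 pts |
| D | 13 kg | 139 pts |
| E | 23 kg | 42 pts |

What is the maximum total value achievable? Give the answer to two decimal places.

454.60

Take in order of value per unit:
- D (139/13 per unit): all 13 → value 139, running total 139.00
- B (80/9 per unit): all 9 → value 80, running total 219.00
- C (188/23 per unit): all 23 → value 188, running total 407.00
- E (42/23 per unit): all 23 → value 42, running total 449.00
- A (12/30 per unit): 14 of 30 → value 14×12/30 = 5.6000, running total 454.60
Total 454.60.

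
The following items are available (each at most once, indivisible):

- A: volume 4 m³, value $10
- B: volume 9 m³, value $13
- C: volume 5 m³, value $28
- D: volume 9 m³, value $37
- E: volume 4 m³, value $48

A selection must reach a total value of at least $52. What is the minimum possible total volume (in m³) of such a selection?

Subsets with value ≥ 52, sorted by total volume:
- A+E: volume 8, value 58
- C+E: volume 9, value 76
- A+C+E: volume 13, value 86
Minimum volume: 8 m³.

8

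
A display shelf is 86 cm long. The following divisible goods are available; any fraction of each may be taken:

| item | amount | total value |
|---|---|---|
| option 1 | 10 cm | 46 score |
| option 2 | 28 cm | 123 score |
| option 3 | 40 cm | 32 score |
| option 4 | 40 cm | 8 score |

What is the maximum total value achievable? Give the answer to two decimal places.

Take in order of value per unit:
- option 1 (46/10 per unit): all 10 → value 46, running total 46.00
- option 2 (123/28 per unit): all 28 → value 123, running total 169.00
- option 3 (32/40 per unit): all 40 → value 32, running total 201.00
- option 4 (8/40 per unit): 8 of 40 → value 8×8/40 = 1.6000, running total 202.60
Total 202.60.

202.60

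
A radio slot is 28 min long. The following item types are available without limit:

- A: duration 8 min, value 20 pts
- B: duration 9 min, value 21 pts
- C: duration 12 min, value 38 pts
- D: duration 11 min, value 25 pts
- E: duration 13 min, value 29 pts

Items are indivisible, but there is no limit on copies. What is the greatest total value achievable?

Best value-per-unit is C at 38/12; filling with it alone gives 2×38 = 76.
Optimal mix: 2×A + 1×C → duration 28, value 78.

78 pts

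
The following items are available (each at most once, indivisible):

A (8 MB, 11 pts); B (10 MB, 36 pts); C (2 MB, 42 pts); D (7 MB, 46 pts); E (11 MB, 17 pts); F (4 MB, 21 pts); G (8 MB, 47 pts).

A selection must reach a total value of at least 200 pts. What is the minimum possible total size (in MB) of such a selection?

Subsets with value ≥ 200, sorted by total size:
- A+B+C+D+F+G: size 39, value 203
- B+C+D+E+F+G: size 42, value 209
- A+B+C+D+E+F+G: size 50, value 220
Minimum size: 39 MB.

39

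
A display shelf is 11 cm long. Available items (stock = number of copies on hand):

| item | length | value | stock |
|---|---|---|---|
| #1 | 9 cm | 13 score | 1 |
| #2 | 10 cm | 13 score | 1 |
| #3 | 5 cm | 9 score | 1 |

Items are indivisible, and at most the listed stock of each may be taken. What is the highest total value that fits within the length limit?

Best selections within length 11 and stock limits:
- 1×#1: length 9, value 13
- 1×#2: length 10, value 13
- 1×#3: length 5, value 9
Best: 13 score.

13 score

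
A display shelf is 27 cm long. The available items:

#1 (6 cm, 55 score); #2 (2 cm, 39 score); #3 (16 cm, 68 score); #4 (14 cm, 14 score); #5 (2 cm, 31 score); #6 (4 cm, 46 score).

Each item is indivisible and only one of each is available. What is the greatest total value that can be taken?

This is a 0/1 knapsack; check combinations near the capacity.
- #1+#2+#3+#5: length 6+2+16+2=26, value 55+39+68+31=193
- #2+#3+#5+#6: length 2+16+2+4=24, value 39+68+31+46=184
- #1+#2+#5+#6: length 6+2+2+4=14, value 55+39+31+46=171
Best: 193 score.

193 score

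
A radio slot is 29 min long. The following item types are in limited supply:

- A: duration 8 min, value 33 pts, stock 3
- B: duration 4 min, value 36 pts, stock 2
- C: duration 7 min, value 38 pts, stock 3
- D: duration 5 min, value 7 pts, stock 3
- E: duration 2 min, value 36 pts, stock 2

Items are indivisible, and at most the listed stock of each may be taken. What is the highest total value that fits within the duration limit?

Top feasible selections:
- 1×B + 3×C + 2×E: duration 29, value 222
- 2×B + 2×C + 2×E: duration 26, value 220
- 1×A + 2×B + 1×C + 2×E: duration 27, value 215
- 2×A + 2×B + 2×E: duration 28, value 210
Best: 222 pts.

222 pts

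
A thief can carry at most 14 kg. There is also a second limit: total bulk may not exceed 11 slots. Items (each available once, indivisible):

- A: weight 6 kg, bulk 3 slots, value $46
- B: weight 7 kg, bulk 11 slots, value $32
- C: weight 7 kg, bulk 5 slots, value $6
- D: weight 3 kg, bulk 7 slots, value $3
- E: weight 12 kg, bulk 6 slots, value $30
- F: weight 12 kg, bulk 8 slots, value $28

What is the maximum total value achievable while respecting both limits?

Feasible sets respecting both limits:
- A+C: weight 13, bulk 8, value 52
- A+D: weight 9, bulk 10, value 49
- A: weight 6, bulk 3, value 46
- B: weight 7, bulk 11, value 32
Best: $52.

$52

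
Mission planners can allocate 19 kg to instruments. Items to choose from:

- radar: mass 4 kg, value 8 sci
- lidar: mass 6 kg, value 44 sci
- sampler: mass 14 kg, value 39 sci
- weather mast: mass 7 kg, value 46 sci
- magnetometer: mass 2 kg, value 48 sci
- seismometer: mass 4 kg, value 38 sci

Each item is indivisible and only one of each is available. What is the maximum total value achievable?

Check high-value combinations within 19 kg:
- lidar+weather mast+magnetometer+seismometer: mass 6+7+2+4=19, value 44+46+48+38=176
- radar+lidar+weather mast+magnetometer: mass 4+6+7+2=19, value 8+44+46+48=146
- radar+weather mast+magnetometer+seismometer: mass 4+7+2+4=17, value 8+46+48+38=140
- lidar+weather mast+magnetometer: mass 6+7+2=15, value 44+46+48=138
- radar+lidar+magnetometer+seismometer: mass 4+6+2+4=16, value 8+44+48+38=138
Best: 176 sci.

176 sci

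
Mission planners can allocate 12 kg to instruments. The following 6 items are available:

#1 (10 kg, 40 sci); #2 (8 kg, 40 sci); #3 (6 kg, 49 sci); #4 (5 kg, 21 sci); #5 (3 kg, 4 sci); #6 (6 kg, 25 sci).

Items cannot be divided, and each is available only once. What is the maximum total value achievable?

Check high-value combinations within 12 kg:
- #3+#6: mass 6+6=12, value 49+25=74
- #3+#4: mass 6+5=11, value 49+21=70
- #3+#5: mass 6+3=9, value 49+4=53
Best: 74 sci.

74 sci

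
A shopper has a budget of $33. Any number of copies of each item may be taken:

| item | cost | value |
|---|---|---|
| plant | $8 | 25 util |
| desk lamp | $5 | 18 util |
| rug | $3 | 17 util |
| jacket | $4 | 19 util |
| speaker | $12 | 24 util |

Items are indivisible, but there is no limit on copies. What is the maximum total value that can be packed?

Best value-per-unit is rug at 17/3, and filling with it alone uses cost 11×3=33. No mix of the others beats 11×17 = 187.

187 util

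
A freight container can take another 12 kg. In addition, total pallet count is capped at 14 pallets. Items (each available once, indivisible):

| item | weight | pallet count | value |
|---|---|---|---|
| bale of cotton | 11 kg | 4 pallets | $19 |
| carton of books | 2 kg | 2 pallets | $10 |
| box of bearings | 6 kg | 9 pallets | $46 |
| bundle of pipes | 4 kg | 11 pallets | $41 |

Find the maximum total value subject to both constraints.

Feasible sets respecting both limits:
- carton of books+box of bearings: weight 8, pallet count 11, value 56
- carton of books+bundle of pipes: weight 6, pallet count 13, value 51
- box of bearings: weight 6, pallet count 9, value 46
- bundle of pipes: weight 4, pallet count 11, value 41
Best: $56.

$56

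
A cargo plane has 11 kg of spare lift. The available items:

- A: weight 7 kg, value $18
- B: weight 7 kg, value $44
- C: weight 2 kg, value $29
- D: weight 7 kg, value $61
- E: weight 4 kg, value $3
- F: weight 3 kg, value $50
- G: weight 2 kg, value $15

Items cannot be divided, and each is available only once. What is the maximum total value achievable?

Check high-value combinations within 11 kg:
- D+F: weight 7+3=10, value 61+50=111
- C+D+G: weight 2+7+2=11, value 29+61+15=105
- C+E+F+G: weight 2+4+3+2=11, value 29+3+50+15=97
- C+F+G: weight 2+3+2=7, value 29+50+15=94
Best: $111.

$111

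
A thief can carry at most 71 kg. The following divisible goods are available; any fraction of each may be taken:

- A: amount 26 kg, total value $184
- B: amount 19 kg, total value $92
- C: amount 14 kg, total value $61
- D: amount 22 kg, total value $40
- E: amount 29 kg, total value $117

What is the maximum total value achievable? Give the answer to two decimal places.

385.41

Take in order of value per unit:
- A (184/26 per unit): all 26 → value 184, running total 184.00
- B (92/19 per unit): all 19 → value 92, running total 276.00
- C (61/14 per unit): all 14 → value 61, running total 337.00
- E (117/29 per unit): 12 of 29 → value 12×117/29 = 48.4138, running total 385.41
Total 385.41.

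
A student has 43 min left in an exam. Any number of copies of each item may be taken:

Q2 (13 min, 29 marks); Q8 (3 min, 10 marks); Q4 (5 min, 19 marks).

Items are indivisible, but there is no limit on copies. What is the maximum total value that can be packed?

Best value-per-unit is Q4 at 19/5; filling with it alone gives 8×19 = 152.
Optimal mix: 1×Q8 + 8×Q4 → time 43, value 162.

162 marks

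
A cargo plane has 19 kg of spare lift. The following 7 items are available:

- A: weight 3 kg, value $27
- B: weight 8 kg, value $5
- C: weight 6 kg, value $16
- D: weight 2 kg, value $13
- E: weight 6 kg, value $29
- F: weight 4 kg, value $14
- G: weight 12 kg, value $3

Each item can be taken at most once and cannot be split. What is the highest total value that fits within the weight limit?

$86

This is a 0/1 knapsack; check combinations near the capacity.
- A+C+E+F: weight 3+6+6+4=19, value 27+16+29+14=86
- A+C+D+E: weight 3+6+2+6=17, value 27+16+13+29=85
- A+D+E+F: weight 3+2+6+4=15, value 27+13+29+14=83
Best: $86.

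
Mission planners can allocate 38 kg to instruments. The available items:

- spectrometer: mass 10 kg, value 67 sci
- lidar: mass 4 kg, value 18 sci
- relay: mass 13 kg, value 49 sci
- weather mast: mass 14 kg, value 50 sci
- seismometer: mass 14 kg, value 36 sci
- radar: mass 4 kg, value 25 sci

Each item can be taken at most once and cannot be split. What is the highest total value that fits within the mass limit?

166 sci

Check high-value combinations within 38 kg:
- spectrometer+relay+weather mast: mass 10+13+14=37, value 67+49+50=166
- spectrometer+lidar+weather mast+radar: mass 10+4+14+4=32, value 67+18+50+25=160
- spectrometer+lidar+relay+radar: mass 10+4+13+4=31, value 67+18+49+25=159
Best: 166 sci.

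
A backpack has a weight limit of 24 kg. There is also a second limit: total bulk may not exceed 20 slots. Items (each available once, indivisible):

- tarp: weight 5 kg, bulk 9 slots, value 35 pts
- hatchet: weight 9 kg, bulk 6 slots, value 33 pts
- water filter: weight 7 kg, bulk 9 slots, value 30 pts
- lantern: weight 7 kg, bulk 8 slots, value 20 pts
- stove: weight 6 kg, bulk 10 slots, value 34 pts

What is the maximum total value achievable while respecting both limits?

Feasible sets respecting both limits:
- tarp+stove: weight 11, bulk 19, value 69
- tarp+hatchet: weight 14, bulk 15, value 68
- hatchet+stove: weight 15, bulk 16, value 67
- tarp+water filter: weight 12, bulk 18, value 65
Best: 69 pts.

69 pts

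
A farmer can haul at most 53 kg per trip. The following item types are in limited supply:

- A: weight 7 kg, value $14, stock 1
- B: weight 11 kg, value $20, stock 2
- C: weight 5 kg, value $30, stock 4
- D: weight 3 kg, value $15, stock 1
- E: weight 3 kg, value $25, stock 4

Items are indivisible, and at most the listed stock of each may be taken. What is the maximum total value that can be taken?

Top feasible selections:
- 1×A + 1×B + 4×C + 1×D + 4×E: weight 53, value 269
- 1×B + 4×C + 1×D + 4×E: weight 46, value 255
- 1×A + 1×B + 4×C + 4×E: weight 50, value 254
Best: $269.

$269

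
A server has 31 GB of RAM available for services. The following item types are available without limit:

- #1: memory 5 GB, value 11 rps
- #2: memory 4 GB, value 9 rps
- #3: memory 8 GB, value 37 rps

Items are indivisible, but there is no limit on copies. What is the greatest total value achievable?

122 rps

Best value-per-unit is #3 at 37/8; filling with it alone gives 3×37 = 111.
Optimal mix: 1×#1 + 3×#3 → memory 29, value 122.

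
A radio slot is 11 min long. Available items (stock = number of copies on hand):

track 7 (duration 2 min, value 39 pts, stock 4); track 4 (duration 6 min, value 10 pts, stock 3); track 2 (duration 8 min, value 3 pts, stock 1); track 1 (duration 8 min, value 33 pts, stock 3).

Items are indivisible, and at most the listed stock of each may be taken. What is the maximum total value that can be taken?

156 pts

Best selections within duration 11 and stock limits:
- 4×track 7: duration 8, value 156
- 3×track 7: duration 6, value 117
Best: 156 pts.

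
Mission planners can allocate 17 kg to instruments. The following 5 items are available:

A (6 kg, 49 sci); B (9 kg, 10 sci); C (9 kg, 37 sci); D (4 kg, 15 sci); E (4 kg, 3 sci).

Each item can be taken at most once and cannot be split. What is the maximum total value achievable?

Check high-value combinations within 17 kg:
- A+C: mass 6+9=15, value 49+37=86
- A+D+E: mass 6+4+4=14, value 49+15+3=67
- A+D: mass 6+4=10, value 49+15=64
- A+B: mass 6+9=15, value 49+10=59
Best: 86 sci.

86 sci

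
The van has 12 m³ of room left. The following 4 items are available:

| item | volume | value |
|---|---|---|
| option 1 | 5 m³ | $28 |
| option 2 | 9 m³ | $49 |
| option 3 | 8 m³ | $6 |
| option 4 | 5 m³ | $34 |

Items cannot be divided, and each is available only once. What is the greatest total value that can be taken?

$62

This is a 0/1 knapsack; check combinations near the capacity.
- option 1+option 4: volume 5+5=10, value 28+34=62
- option 2: volume 9, value 49
- option 4: volume 5, value 34
- option 1: volume 5, value 28
Best: $62.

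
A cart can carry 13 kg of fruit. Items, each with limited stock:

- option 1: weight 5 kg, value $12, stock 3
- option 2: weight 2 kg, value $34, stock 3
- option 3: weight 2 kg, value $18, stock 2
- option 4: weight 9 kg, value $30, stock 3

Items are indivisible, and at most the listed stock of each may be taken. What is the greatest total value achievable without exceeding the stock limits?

Best selections within weight 13 and stock limits:
- 3×option 2 + 2×option 3: weight 10, value 138
- 1×option 1 + 3×option 2 + 1×option 3: weight 13, value 132
Best: $138.

$138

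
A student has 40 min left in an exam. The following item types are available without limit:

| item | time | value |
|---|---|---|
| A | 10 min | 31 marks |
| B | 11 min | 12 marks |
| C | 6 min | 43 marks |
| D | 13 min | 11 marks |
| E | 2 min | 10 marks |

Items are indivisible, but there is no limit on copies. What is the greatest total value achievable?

278 marks

Best value-per-unit is C at 43/6; filling with it alone gives 6×43 = 258.
Optimal mix: 6×C + 2×E → time 40, value 278.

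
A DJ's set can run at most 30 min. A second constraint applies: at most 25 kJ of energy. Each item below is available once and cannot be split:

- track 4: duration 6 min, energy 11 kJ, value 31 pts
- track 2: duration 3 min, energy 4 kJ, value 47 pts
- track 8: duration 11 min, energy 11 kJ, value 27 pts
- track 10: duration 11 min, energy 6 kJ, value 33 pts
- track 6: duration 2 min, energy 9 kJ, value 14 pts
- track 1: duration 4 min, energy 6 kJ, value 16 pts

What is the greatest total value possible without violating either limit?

Feasible sets respecting both limits:
- track 4+track 2+track 10: duration 20, energy 21, value 111
- track 2+track 10+track 6+track 1: duration 20, energy 25, value 110
- track 2+track 8+track 10: duration 25, energy 21, value 107
Best: 111 pts.

111 pts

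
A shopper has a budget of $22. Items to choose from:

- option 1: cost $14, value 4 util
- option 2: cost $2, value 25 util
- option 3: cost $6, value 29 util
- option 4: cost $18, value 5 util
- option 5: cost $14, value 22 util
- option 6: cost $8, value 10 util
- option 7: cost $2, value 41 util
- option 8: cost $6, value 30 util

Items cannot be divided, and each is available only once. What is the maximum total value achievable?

Check high-value combinations within $22:
- option 2+option 3+option 7+option 8: cost 2+6+2+6=16, value 25+29+41+30=125
- option 3+option 6+option 7+option 8: cost 6+8+2+6=22, value 29+10+41+30=110
- option 2+option 6+option 7+option 8: cost 2+8+2+6=18, value 25+10+41+30=106
- option 2+option 3+option 6+option 7: cost 2+6+8+2=18, value 25+29+10+41=105
- option 3+option 7+option 8: cost 6+2+6=14, value 29+41+30=100
Best: 125 util.

125 util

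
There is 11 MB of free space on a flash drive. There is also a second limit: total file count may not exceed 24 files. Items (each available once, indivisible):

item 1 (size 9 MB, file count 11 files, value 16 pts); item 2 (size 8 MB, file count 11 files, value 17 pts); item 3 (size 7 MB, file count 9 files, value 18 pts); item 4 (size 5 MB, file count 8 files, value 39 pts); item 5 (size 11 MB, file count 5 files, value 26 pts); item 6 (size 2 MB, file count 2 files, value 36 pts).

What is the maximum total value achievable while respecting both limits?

75 pts

Feasible sets respecting both limits:
- item 4+item 6: size 7, file count 10, value 75
- item 3+item 6: size 9, file count 11, value 54
- item 2+item 6: size 10, file count 13, value 53
- item 1+item 6: size 11, file count 13, value 52
Best: 75 pts.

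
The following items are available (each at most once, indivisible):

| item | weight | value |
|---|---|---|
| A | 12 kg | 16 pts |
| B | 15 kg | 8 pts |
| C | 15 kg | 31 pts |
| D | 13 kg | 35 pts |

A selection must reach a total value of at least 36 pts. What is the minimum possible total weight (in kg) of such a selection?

25

Subsets with value ≥ 36, sorted by total weight:
- A+D: weight 25, value 51
- A+C: weight 27, value 47
- C+D: weight 28, value 66
Minimum weight: 25 kg.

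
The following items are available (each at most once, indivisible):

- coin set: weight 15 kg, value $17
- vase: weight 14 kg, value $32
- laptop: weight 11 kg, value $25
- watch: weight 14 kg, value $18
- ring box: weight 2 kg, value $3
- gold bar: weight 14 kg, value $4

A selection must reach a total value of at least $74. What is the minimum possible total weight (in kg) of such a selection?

Subsets with value ≥ 74, sorted by total weight:
- vase+laptop+watch: weight 39, value 75
- coin set+vase+laptop: weight 40, value 74
Minimum weight: 39 kg.

39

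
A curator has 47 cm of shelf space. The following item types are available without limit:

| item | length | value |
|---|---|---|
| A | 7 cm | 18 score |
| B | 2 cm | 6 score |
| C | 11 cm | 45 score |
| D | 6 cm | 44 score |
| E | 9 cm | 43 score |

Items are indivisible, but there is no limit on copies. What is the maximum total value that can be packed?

320 score

Best value-per-unit is D at 44/6; filling with it alone gives 7×44 = 308.
Optimal mix: 2×B + 7×D → length 46, value 320.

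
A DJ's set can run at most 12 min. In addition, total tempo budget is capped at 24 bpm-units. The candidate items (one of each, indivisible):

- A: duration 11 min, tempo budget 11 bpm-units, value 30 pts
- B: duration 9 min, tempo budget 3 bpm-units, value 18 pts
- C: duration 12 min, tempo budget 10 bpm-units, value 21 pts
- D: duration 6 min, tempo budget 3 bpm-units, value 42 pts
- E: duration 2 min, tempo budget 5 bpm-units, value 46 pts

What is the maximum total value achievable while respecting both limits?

88 pts

Feasible sets respecting both limits:
- D+E: duration 8, tempo budget 8, value 88
- B+E: duration 11, tempo budget 8, value 64
- E: duration 2, tempo budget 5, value 46
Best: 88 pts.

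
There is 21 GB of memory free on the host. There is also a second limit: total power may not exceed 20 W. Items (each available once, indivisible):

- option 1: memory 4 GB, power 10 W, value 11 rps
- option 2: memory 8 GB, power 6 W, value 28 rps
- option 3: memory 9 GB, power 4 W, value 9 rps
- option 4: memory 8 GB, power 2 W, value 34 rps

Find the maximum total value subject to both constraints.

73 rps

Feasible sets respecting both limits:
- option 1+option 2+option 4: memory 20, power 18, value 73
- option 2+option 4: memory 16, power 8, value 62
- option 1+option 3+option 4: memory 21, power 16, value 54
Best: 73 rps.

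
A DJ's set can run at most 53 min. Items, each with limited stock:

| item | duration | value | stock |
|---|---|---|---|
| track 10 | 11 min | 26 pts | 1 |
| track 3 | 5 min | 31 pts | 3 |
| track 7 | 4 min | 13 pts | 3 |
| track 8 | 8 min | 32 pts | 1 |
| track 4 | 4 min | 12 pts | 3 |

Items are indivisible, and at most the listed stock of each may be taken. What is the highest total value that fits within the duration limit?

Top feasible selections:
- 1×track 10 + 3×track 3 + 3×track 7 + 1×track 8 + 1×track 4: duration 50, value 202
- 1×track 10 + 3×track 3 + 2×track 7 + 1×track 8 + 2×track 4: duration 50, value 201
- 3×track 3 + 3×track 7 + 1×track 8 + 3×track 4: duration 47, value 200
Best: 202 pts.

202 pts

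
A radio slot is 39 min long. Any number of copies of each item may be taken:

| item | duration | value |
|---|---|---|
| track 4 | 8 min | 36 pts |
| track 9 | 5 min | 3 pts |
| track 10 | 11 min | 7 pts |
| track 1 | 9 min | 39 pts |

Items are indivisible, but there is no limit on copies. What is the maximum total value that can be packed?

Best value-per-unit is track 4 at 36/8; filling with it alone gives 4×36 = 144.
Optimal mix: 4×track 1 → duration 36, value 156.

156 pts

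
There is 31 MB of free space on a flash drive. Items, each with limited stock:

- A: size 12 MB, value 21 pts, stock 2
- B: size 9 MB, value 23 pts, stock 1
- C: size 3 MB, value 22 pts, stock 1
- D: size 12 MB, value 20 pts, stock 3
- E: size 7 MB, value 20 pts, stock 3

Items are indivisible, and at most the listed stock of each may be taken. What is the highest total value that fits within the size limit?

Top feasible selections:
- 1×A + 1×B + 1×C + 1×E: size 31, value 86
- 1×B + 1×C + 2×E: size 26, value 85
- 1×B + 1×C + 1×D + 1×E: size 31, value 85
- 1×A + 1×C + 2×E: size 29, value 83
Best: 86 pts.

86 pts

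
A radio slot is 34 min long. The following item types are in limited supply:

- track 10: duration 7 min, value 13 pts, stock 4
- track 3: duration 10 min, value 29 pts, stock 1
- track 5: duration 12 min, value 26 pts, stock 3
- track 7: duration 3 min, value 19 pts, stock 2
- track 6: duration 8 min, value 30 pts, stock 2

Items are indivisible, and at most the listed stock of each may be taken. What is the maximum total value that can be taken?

Top feasible selections:
- 1×track 3 + 2×track 7 + 2×track 6: duration 32, value 127
- 1×track 5 + 2×track 7 + 2×track 6: duration 34, value 124
- 1×track 10 + 2×track 7 + 2×track 6: duration 29, value 111
- 1×track 10 + 1×track 3 + 2×track 7 + 1×track 6: duration 31, value 110
Best: 127 pts.

127 pts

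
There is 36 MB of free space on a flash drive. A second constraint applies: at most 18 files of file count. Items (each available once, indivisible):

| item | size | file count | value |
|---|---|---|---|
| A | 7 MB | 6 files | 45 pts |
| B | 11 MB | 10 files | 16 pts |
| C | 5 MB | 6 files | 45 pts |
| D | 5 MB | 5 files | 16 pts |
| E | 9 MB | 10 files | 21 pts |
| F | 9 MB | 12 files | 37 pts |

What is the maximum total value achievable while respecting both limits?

Feasible sets respecting both limits:
- A+C+D: size 17, file count 17, value 106
- A+C: size 12, file count 12, value 90
- A+F: size 16, file count 18, value 82
Best: 106 pts.

106 pts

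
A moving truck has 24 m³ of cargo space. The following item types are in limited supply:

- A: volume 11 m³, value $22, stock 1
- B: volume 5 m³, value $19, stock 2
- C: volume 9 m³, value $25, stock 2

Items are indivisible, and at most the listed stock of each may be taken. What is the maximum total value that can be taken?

Top feasible selections:
- 1×B + 2×C: volume 23, value 69
- 2×B + 1×C: volume 19, value 63
- 1×A + 2×B: volume 21, value 60
- 2×C: volume 18, value 50
Best: $69.

$69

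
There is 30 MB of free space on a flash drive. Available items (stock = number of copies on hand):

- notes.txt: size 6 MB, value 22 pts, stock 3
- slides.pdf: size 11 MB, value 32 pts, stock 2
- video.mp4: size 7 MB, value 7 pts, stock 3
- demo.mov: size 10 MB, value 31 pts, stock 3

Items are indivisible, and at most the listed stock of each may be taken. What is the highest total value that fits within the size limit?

Top feasible selections:
- 3×notes.txt + 1×slides.pdf: size 29, value 98
- 3×notes.txt + 1×demo.mov: size 28, value 97
- 3×demo.mov: size 30, value 93
Best: 98 pts.

98 pts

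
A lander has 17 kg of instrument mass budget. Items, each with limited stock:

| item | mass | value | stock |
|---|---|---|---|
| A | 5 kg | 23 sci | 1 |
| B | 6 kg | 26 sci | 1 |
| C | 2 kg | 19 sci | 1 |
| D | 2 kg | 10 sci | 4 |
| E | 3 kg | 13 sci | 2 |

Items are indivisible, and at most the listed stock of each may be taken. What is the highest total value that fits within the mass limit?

Best selections within mass 17 and stock limits:
- 1×B + 1×C + 3×D + 1×E: mass 17, value 88
- 1×A + 1×C + 2×D + 2×E: mass 17, value 88
Best: 88 sci.

88 sci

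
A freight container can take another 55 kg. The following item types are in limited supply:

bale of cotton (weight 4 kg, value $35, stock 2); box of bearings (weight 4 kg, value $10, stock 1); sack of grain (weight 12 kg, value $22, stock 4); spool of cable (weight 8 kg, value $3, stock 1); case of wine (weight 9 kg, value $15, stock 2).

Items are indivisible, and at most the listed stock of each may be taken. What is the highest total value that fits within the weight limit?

$154

Top feasible selections:
- 2×bale of cotton + 1×box of bearings + 2×sack of grain + 2×case of wine: weight 54, value 154
- 2×bale of cotton + 3×sack of grain + 1×case of wine: weight 53, value 151
Best: $154.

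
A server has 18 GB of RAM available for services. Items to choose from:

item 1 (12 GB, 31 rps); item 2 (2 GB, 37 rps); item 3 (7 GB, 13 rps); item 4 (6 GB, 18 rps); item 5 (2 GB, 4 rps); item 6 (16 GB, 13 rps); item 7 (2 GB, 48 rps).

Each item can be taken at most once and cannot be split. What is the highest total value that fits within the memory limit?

120 rps

Check high-value combinations within 18 GB:
- item 1+item 2+item 5+item 7: memory 12+2+2+2=18, value 31+37+4+48=120
- item 1+item 2+item 7: memory 12+2+2=16, value 31+37+48=116
- item 2+item 3+item 4+item 7: memory 2+7+6+2=17, value 37+13+18+48=116
Best: 120 rps.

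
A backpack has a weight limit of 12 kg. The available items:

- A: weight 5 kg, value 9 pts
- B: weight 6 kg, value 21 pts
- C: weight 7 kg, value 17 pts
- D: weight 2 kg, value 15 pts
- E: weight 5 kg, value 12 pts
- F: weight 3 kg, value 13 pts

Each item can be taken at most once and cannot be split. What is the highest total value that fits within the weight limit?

Check high-value combinations within 12 kg:
- B+D+F: weight 6+2+3=11, value 21+15+13=49
- C+D+F: weight 7+2+3=12, value 17+15+13=45
- D+E+F: weight 2+5+3=10, value 15+12+13=40
- A+D+F: weight 5+2+3=10, value 9+15+13=37
- B+D: weight 6+2=8, value 21+15=36
Best: 49 pts.

49 pts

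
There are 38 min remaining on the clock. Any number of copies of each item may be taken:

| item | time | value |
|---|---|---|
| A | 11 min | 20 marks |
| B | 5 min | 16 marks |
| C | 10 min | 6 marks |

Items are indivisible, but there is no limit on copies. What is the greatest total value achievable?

Best value-per-unit is B at 16/5, and filling with it alone uses time 7×5=35. No mix of the others beats 7×16 = 112.

112 marks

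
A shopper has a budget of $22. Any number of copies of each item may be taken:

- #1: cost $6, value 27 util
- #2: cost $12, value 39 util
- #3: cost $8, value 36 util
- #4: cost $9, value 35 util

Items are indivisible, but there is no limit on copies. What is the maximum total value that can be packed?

Best value-per-unit is #1 at 27/6; filling with it alone gives 3×27 = 81.
Optimal mix: 1×#1 + 2×#3 → cost 22, value 99.

99 util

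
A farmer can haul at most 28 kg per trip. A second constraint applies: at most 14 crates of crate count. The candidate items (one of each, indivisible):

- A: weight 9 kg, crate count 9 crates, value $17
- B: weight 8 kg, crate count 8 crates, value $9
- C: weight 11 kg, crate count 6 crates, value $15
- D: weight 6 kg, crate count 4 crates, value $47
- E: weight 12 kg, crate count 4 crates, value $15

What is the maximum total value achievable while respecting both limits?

Feasible sets respecting both limits:
- A+D: weight 15, crate count 13, value 64
- C+D: weight 17, crate count 10, value 62
- D+E: weight 18, crate count 8, value 62
Best: $64.

$64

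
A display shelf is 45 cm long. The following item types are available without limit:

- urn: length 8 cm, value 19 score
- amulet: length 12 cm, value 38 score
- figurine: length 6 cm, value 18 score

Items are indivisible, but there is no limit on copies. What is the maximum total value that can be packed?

133 score

Best value-per-unit is amulet at 38/12; filling with it alone gives 3×38 = 114.
Optimal mix: 1×urn + 3×amulet → length 44, value 133.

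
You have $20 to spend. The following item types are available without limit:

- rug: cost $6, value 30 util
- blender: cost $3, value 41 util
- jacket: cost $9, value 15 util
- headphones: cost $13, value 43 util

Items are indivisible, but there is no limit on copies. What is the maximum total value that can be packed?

Best value-per-unit is blender at 41/3, and filling with it alone uses cost 6×3=18. No mix of the others beats 6×41 = 246.

246 util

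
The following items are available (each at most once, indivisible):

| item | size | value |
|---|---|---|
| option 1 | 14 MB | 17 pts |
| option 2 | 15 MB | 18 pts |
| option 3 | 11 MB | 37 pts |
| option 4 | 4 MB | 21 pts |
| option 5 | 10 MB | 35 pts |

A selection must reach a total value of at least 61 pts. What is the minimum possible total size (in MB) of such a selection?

21

Subsets with value ≥ 61, sorted by total size:
- option 3+option 5: size 21, value 72
- option 3+option 4+option 5: size 25, value 93
- option 1+option 4+option 5: size 28, value 73
- option 1+option 3+option 4: size 29, value 75
Minimum size: 21 MB.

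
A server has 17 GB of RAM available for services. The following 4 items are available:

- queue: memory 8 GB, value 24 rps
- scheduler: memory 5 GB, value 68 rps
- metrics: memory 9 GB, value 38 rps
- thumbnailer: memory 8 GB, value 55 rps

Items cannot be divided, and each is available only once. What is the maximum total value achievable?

Check high-value combinations within 17 GB:
- scheduler+thumbnailer: memory 5+8=13, value 68+55=123
- scheduler+metrics: memory 5+9=14, value 68+38=106
- metrics+thumbnailer: memory 9+8=17, value 38+55=93
Best: 123 rps.

123 rps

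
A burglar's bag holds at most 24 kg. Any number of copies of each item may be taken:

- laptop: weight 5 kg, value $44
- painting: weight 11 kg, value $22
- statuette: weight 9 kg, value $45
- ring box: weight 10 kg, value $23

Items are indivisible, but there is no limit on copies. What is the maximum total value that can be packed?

Best value-per-unit is laptop at 44/5; filling with it alone gives 4×44 = 176.
Optimal mix: 3×laptop + 1×statuette → weight 24, value 177.

$177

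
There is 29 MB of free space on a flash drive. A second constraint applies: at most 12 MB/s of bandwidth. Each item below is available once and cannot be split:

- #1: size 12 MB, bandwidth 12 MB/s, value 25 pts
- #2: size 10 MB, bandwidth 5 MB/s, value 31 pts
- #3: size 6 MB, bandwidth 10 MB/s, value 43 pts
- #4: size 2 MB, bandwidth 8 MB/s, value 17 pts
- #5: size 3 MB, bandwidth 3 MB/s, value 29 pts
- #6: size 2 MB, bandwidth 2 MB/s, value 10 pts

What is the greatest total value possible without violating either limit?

Feasible sets respecting both limits:
- #2+#5+#6: size 15, bandwidth 10, value 70
- #2+#5: size 13, bandwidth 8, value 60
- #3+#6: size 8, bandwidth 12, value 53
- #4+#5: size 5, bandwidth 11, value 46
Best: 70 pts.

70 pts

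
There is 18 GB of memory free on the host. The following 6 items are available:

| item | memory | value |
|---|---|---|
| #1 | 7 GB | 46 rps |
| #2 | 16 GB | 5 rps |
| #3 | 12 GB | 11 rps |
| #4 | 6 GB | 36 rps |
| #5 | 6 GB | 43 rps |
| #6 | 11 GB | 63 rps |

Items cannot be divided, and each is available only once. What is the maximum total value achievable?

109 rps

Check high-value combinations within 18 GB:
- #1+#6: memory 7+11=18, value 46+63=109
- #5+#6: memory 6+11=17, value 43+63=106
- #4+#6: memory 6+11=17, value 36+63=99
- #1+#5: memory 7+6=13, value 46+43=89
Best: 109 rps.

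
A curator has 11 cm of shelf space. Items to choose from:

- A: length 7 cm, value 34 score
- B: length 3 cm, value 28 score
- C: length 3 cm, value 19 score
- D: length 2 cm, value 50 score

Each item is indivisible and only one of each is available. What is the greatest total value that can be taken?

97 score

Check high-value combinations within 11 cm:
- B+C+D: length 3+3+2=8, value 28+19+50=97
- A+D: length 7+2=9, value 34+50=84
- B+D: length 3+2=5, value 28+50=78
- C+D: length 3+2=5, value 19+50=69
Best: 97 score.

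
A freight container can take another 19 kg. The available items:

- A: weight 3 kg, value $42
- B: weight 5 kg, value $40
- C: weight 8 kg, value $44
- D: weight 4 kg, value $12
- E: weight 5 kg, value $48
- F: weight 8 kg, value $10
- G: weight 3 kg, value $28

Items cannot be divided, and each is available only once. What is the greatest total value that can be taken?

$162

Check high-value combinations within 19 kg:
- A+C+E+G: weight 3+8+5+3=19, value 42+44+48+28=162
- A+B+E+G: weight 3+5+5+3=16, value 42+40+48+28=158
- A+B+C+G: weight 3+5+8+3=19, value 42+40+44+28=154
- A+B+D+E: weight 3+5+4+5=17, value 42+40+12+48=142
- A+C+E: weight 3+8+5=16, value 42+44+48=134
Best: $162.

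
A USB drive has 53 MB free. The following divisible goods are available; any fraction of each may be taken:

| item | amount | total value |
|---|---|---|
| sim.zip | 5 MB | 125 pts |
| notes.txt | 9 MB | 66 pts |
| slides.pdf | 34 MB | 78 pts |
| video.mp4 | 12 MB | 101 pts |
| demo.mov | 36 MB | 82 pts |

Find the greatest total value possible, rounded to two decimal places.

353.94

Take in order of value per unit:
- sim.zip (125/5 per unit): all 5 → value 125, running total 125.00
- video.mp4 (101/12 per unit): all 12 → value 101, running total 226.00
- notes.txt (66/9 per unit): all 9 → value 66, running total 292.00
- slides.pdf (78/34 per unit): 27 of 34 → value 27×78/34 = 61.9412, running total 353.94
Total 353.94.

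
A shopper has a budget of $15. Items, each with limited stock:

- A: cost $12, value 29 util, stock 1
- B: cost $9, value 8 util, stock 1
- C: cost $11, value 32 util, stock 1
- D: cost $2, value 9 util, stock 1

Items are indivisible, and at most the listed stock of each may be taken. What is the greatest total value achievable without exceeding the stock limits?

41 util

Best selections within cost 15 and stock limits:
- 1×C + 1×D: cost 13, value 41
- 1×A + 1×D: cost 14, value 38
- 1×C: cost 11, value 32
- 1×A: cost 12, value 29
Best: 41 util.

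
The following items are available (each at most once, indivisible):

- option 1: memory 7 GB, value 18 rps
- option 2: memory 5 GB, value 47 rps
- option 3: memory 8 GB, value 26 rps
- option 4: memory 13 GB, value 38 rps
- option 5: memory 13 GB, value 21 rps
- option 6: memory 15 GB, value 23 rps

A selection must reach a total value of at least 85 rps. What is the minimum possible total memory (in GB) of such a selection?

Subsets with value ≥ 85, sorted by total memory:
- option 2+option 4: memory 18, value 85
- option 1+option 2+option 3: memory 20, value 91
- option 1+option 2+option 4: memory 25, value 103
- option 1+option 2+option 5: memory 25, value 86
Minimum memory: 18 GB.

18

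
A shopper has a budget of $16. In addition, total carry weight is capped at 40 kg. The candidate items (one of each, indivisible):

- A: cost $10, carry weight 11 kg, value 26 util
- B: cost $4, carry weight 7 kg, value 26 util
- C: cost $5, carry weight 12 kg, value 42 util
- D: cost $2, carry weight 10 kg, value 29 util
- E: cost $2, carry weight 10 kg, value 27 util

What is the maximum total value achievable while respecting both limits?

Feasible sets respecting both limits:
- B+C+D+E: cost 13, carry weight 39, value 124
- C+D+E: cost 9, carry weight 32, value 98
- B+C+D: cost 11, carry weight 29, value 97
Best: 124 util.

124 util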